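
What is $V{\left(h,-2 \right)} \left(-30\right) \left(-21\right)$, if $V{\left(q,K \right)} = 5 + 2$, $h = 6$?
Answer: $4410$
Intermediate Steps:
$V{\left(q,K \right)} = 7$
$V{\left(h,-2 \right)} \left(-30\right) \left(-21\right) = 7 \left(-30\right) \left(-21\right) = \left(-210\right) \left(-21\right) = 4410$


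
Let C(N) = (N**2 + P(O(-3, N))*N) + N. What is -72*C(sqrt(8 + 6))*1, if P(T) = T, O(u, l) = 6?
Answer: -1008 - 504*sqrt(14) ≈ -2893.8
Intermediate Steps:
C(N) = N**2 + 7*N (C(N) = (N**2 + 6*N) + N = N**2 + 7*N)
-72*C(sqrt(8 + 6))*1 = -72*sqrt(8 + 6)*(7 + sqrt(8 + 6))*1 = -72*sqrt(14)*(7 + sqrt(14))*1 = -72*sqrt(14)*(7 + sqrt(14))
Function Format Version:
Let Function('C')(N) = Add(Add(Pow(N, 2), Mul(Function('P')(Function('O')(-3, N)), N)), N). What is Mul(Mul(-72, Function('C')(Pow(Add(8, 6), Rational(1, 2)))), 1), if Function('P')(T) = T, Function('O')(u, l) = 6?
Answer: Add(-1008, Mul(-504, Pow(14, Rational(1, 2)))) ≈ -2893.8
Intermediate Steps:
Function('C')(N) = Add(Pow(N, 2), Mul(7, N)) (Function('C')(N) = Add(Add(Pow(N, 2), Mul(6, N)), N) = Add(Pow(N, 2), Mul(7, N)))
Mul(Mul(-72, Function('C')(Pow(Add(8, 6), Rational(1, 2)))), 1) = Mul(Mul(-72, Mul(Pow(Add(8, 6), Rational(1, 2)), Add(7, Pow(Add(8, 6), Rational(1, 2))))), 1) = Mul(Mul(-72, Mul(Pow(14, Rational(1, 2)), Add(7, Pow(14, Rational(1, 2))))), 1) = Mul(Mul(-72, Pow(14, Rational(1, 2)), Add(7, Pow(14, Rational(1, 2)))), 1) = Mul(-72, Pow(14, Rational(1, 2)), Add(7, Pow(14, Rational(1, 2))))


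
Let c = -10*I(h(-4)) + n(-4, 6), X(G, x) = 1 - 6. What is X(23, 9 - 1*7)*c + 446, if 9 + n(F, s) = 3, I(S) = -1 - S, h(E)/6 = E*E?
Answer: -4374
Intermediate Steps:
h(E) = 6*E² (h(E) = 6*(E*E) = 6*E²)
n(F, s) = -6 (n(F, s) = -9 + 3 = -6)
X(G, x) = -5
c = 964 (c = -10*(-1 - 6*(-4)²) - 6 = -10*(-1 - 6*16) - 6 = -10*(-1 - 1*96) - 6 = -10*(-1 - 96) - 6 = -10*(-97) - 6 = 970 - 6 = 964)
X(23, 9 - 1*7)*c + 446 = -5*964 + 446 = -4820 + 446 = -4374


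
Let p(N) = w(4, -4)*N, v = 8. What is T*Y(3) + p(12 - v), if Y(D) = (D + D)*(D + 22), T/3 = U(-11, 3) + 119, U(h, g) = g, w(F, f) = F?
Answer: 54916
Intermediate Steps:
T = 366 (T = 3*(3 + 119) = 3*122 = 366)
Y(D) = 2*D*(22 + D) (Y(D) = (2*D)*(22 + D) = 2*D*(22 + D))
p(N) = 4*N
T*Y(3) + p(12 - v) = 366*(2*3*(22 + 3)) + 4*(12 - 1*8) = 366*(2*3*25) + 4*(12 - 8) = 366*150 + 4*4 = 54900 + 16 = 54916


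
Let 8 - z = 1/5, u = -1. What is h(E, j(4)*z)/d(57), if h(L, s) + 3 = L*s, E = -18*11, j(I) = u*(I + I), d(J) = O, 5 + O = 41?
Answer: 20587/60 ≈ 343.12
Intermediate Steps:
z = 39/5 (z = 8 - 1/5 = 8 - 1*⅕ = 8 - ⅕ = 39/5 ≈ 7.8000)
O = 36 (O = -5 + 41 = 36)
d(J) = 36
j(I) = -2*I (j(I) = -(I + I) = -2*I)
E = -198
h(L, s) = -3 + L*s
h(E, j(4)*z)/d(57) = (-3 - 198*(-2*4)*39/5)/36 = (-3 - (-1584)*39/5)*(1/36) = (-3 - 198*(-312/5))*(1/36) = (-3 + 61776/5)*(1/36) = (61761/5)*(1/36) = 20587/60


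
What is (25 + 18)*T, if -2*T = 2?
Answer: -43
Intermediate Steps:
T = -1 (T = -½*2 = -1)
(25 + 18)*T = (25 + 18)*(-1) = 43*(-1) = -43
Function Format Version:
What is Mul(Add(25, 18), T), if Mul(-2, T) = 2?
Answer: -43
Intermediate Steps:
T = -1 (T = Mul(Rational(-1, 2), 2) = -1)
Mul(Add(25, 18), T) = Mul(Add(25, 18), -1) = Mul(43, -1) = -43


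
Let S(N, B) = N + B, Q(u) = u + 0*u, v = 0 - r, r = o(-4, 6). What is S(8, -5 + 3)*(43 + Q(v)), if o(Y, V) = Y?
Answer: 282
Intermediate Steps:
r = -4
v = 4 (v = 0 - 1*(-4) = 0 + 4 = 4)
Q(u) = u (Q(u) = u + 0 = u)
S(N, B) = B + N
S(8, -5 + 3)*(43 + Q(v)) = ((-5 + 3) + 8)*(43 + 4) = (-2 + 8)*47 = 6*47 = 282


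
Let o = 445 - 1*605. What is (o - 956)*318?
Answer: -354888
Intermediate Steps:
o = -160 (o = 445 - 605 = -160)
(o - 956)*318 = (-160 - 956)*318 = -1116*318 = -354888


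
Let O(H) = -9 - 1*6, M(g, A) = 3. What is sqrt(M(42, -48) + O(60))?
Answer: 2*I*sqrt(3) ≈ 3.4641*I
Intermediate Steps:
O(H) = -15 (O(H) = -9 - 6 = -15)
sqrt(M(42, -48) + O(60)) = sqrt(3 - 15) = sqrt(-12) = 2*I*sqrt(3)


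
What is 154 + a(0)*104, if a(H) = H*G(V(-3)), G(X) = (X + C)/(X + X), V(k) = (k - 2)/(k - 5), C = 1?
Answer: 154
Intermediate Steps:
V(k) = (-2 + k)/(-5 + k)
G(X) = (1 + X)/(2*X) (G(X) = (X + 1)/(X + X) = (1 + X)/((2*X)) = (1 + X)*(1/(2*X)) = (1 + X)/(2*X))
a(H) = 13*H/10 (a(H) = H*((1 + (-2 - 3)/(-5 - 3))/(2*(((-2 - 3)/(-5 - 3))))) = H*((1 - 5/(-8))/(2*((-5/(-8))))) = H*((1 - ⅛*(-5))/(2*((-⅛*(-5))))) = H*((1 + 5/8)/(2*(5/8))) = H*((½)*(8/5)*(13/8)) = H*(13/10) = 13*H/10)
154 + a(0)*104 = 154 + ((13/10)*0)*104 = 154 + 0*104 = 154 + 0 = 154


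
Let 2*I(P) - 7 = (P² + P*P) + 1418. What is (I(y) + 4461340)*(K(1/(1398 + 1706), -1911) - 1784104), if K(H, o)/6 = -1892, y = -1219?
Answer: -10679396526656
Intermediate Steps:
K(H, o) = -11352 (K(H, o) = 6*(-1892) = -11352)
I(P) = 1425/2 + P² (I(P) = 7/2 + ((P² + P*P) + 1418)/2 = 7/2 + ((P² + P²) + 1418)/2 = 7/2 + (2*P² + 1418)/2 = 7/2 + (1418 + 2*P²)/2 = 7/2 + (709 + P²) = 1425/2 + P²)
(I(y) + 4461340)*(K(1/(1398 + 1706), -1911) - 1784104) = ((1425/2 + (-1219)²) + 4461340)*(-11352 - 1784104) = ((1425/2 + 1485961) + 4461340)*(-1795456) = (2973347/2 + 4461340)*(-1795456) = (11896027/2)*(-1795456) = -10679396526656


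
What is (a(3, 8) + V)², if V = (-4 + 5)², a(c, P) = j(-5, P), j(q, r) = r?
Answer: 81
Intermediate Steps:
a(c, P) = P
V = 1 (V = 1² = 1)
(a(3, 8) + V)² = (8 + 1)² = 9² = 81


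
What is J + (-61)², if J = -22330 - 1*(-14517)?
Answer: -4092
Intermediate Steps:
J = -7813 (J = -22330 + 14517 = -7813)
J + (-61)² = -7813 + (-61)² = -7813 + 3721 = -4092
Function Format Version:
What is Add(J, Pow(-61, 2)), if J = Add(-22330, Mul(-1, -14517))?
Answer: -4092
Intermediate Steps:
J = -7813 (J = Add(-22330, 14517) = -7813)
Add(J, Pow(-61, 2)) = Add(-7813, Pow(-61, 2)) = Add(-7813, 3721) = -4092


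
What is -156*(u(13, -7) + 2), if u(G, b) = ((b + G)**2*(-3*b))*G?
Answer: -1533480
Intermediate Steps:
u(G, b) = -3*G*b*(G + b)**2 (u(G, b) = ((G + b)**2*(-3*b))*G = (-3*b*(G + b)**2)*G = -3*G*b*(G + b)**2)
-156*(u(13, -7) + 2) = -156*(-3*13*(-7)*(13 - 7)**2 + 2) = -156*(-3*13*(-7)*6**2 + 2) = -156*(-3*13*(-7)*36 + 2) = -156*(9828 + 2) = -156*9830 = -1533480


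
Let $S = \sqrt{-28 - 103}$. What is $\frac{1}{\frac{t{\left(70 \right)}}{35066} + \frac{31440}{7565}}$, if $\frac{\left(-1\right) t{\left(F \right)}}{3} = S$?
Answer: $\frac{3757953088}{15617984355} + \frac{10134074 i \sqrt{131}}{2045955950505} \approx 0.24062 + 5.6692 \cdot 10^{-5} i$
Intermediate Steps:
$S = i \sqrt{131}$ ($S = \sqrt{-131} = i \sqrt{131} \approx 11.446 i$)
$t{\left(F \right)} = - 3 i \sqrt{131}$
$\frac{1}{\frac{t{\left(70 \right)}}{35066} + \frac{31440}{7565}} = \frac{1}{\frac{\left(-3\right) i \sqrt{131}}{35066} + \frac{31440}{7565}} = \frac{1}{- 3 i \sqrt{131} \cdot \frac{1}{35066} + 31440 \cdot \frac{1}{7565}} = \frac{1}{- \frac{3 i \sqrt{131}}{35066} + \frac{6288}{1513}} = \frac{1}{\frac{6288}{1513} - \frac{3 i \sqrt{131}}{35066}}$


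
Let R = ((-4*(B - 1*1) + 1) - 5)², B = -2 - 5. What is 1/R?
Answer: 1/784 ≈ 0.0012755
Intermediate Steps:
B = -7
R = 784 (R = ((-4*(-7 - 1*1) + 1) - 5)² = ((-4*(-7 - 1) + 1) - 5)² = ((-4*(-8) + 1) - 5)² = ((32 + 1) - 5)² = (33 - 5)² = 28² = 784)
1/R = 1/784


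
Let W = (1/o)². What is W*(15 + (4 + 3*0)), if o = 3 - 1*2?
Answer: 19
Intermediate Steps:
o = 1 (o = 3 - 2 = 1)
W = 1 (W = (1/1)² = 1² = 1)
W*(15 + (4 + 3*0)) = 1*(15 + (4 + 3*0)) = 1*(15 + (4 + 0)) = 1*(15 + 4) = 1*19 = 19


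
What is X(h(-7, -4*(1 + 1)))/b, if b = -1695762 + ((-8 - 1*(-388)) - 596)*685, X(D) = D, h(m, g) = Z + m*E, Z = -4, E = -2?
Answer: -5/921861 ≈ -5.4238e-6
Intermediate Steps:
h(m, g) = -4 - 2*m (h(m, g) = -4 + m*(-2) = -4 - 2*m)
b = -1843722 (b = -1695762 + ((-8 + 388) - 596)*685 = -1695762 + (380 - 596)*685 = -1695762 - 216*685 = -1695762 - 147960 = -1843722)
X(h(-7, -4*(1 + 1)))/b = (-4 - 2*(-7))/(-1843722) = (-4 + 14)*(-1/1843722) = 10*(-1/1843722) = -5/921861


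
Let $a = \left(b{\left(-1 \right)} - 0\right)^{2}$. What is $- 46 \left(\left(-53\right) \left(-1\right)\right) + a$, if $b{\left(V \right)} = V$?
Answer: $-2437$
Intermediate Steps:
$a = 1$ ($a = \left(-1 - 0\right)^{2} = \left(-1 + \left(-3 + 3\right)\right)^{2} = \left(-1 + 0\right)^{2} = \left(-1\right)^{2} = 1$)
$- 46 \left(\left(-53\right) \left(-1\right)\right) + a = - 46 \left(\left(-53\right) \left(-1\right)\right) + 1 = \left(-46\right) 53 + 1 = -2438 + 1 = -2437$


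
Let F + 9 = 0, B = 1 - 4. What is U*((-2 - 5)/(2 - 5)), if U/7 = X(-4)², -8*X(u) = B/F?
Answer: 49/1728 ≈ 0.028356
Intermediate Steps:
B = -3
F = -9 (F = -9 + 0 = -9)
X(u) = -1/24 (X(u) = -(-3)/(8*(-9)) = -(-3)*(-1)/(8*9) = -⅛*⅓ = -1/24)
U = 7/576 (U = 7*(-1/24)² = 7*(1/576) = 7/576 ≈ 0.012153)
U*((-2 - 5)/(2 - 5)) = 7*((-2 - 5)/(2 - 5))/576 = 7*(-7/(-3))/576 = 7*(-⅓*(-7))/576 = (7/576)*(7/3) = 49/1728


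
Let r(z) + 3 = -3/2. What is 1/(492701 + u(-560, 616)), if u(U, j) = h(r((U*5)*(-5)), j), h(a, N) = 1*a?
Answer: 2/985393 ≈ 2.0296e-6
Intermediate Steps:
r(z) = -9/2 (r(z) = -3 - 3/2 = -9/2)
h(a, N) = a
u(U, j) = -9/2
1/(492701 + u(-560, 616)) = 1/(492701 - 9/2) = 1/(985393/2) = 2/985393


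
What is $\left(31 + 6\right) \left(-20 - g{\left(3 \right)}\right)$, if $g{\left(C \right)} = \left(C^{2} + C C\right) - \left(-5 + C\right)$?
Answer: $-1480$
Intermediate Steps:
$g{\left(C \right)} = 5 - C + 2 C^{2}$ ($g{\left(C \right)} = \left(C^{2} + C^{2}\right) - \left(-5 + C\right) = 2 C^{2} - \left(-5 + C\right) = 5 - C + 2 C^{2}$)
$\left(31 + 6\right) \left(-20 - g{\left(3 \right)}\right) = \left(31 + 6\right) \left(-20 - \left(5 - 3 + 2 \cdot 3^{2}\right)\right) = 37 \left(-20 - \left(5 - 3 + 2 \cdot 9\right)\right) = 37 \left(-20 - \left(5 - 3 + 18\right)\right) = 37 \left(-20 - 20\right) = 37 \left(-40\right) = -1480$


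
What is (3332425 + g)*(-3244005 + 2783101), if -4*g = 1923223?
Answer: -1314322718802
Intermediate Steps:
g = -1923223/4 (g = -¼*1923223 = -1923223/4 ≈ -4.8081e+5)
(3332425 + g)*(-3244005 + 2783101) = (3332425 - 1923223/4)*(-3244005 + 2783101) = (11406477/4)*(-460904) = -1314322718802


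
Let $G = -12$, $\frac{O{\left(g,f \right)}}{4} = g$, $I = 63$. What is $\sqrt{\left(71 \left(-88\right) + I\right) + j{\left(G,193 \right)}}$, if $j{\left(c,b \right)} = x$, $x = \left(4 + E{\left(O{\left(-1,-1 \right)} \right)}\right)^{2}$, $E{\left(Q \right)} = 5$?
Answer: $2 i \sqrt{1526} \approx 78.128 i$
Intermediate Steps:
$O{\left(g,f \right)} = 4 g$
$x = 81$ ($x = \left(4 + 5\right)^{2} = 9^{2} = 81$)
$j{\left(c,b \right)} = 81$
$\sqrt{\left(71 \left(-88\right) + I\right) + j{\left(G,193 \right)}} = \sqrt{\left(71 \left(-88\right) + 63\right) + 81} = \sqrt{\left(-6248 + 63\right) + 81} = \sqrt{-6185 + 81} = \sqrt{-6104} = 2 i \sqrt{1526}$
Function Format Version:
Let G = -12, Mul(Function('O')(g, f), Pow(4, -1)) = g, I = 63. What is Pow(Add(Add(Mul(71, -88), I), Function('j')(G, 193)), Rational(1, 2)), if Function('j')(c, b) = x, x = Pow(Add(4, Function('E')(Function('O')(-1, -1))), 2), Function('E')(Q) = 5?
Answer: Mul(2, I, Pow(1526, Rational(1, 2))) ≈ Mul(78.128, I)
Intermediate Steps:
Function('O')(g, f) = Mul(4, g)
x = 81 (x = Pow(Add(4, 5), 2) = Pow(9, 2) = 81)
Function('j')(c, b) = 81
Pow(Add(Add(Mul(71, -88), I), Function('j')(G, 193)), Rational(1, 2)) = Pow(Add(Add(Mul(71, -88), 63), 81), Rational(1, 2)) = Pow(Add(Add(-6248, 63), 81), Rational(1, 2)) = Pow(Add(-6185, 81), Rational(1, 2)) = Pow(-6104, Rational(1, 2)) = Mul(2, I, Pow(1526, Rational(1, 2)))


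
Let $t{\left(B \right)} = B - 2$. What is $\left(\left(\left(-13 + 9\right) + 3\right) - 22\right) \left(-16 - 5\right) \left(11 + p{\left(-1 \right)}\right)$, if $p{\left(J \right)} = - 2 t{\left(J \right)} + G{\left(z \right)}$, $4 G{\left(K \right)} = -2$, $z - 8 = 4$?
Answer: $\frac{15939}{2} \approx 7969.5$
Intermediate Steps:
$z = 12$ ($z = 8 + 4 = 12$)
$G{\left(K \right)} = - \frac{1}{2}$ ($G{\left(K \right)} = \frac{1}{4} \left(-2\right) = - \frac{1}{2}$)
$t{\left(B \right)} = -2 + B$
$p{\left(J \right)} = \frac{7}{2} - 2 J$ ($p{\left(J \right)} = - 2 \left(-2 + J\right) - \frac{1}{2} = \left(4 - 2 J\right) - \frac{1}{2} = \frac{7}{2} - 2 J$)
$\left(\left(\left(-13 + 9\right) + 3\right) - 22\right) \left(-16 - 5\right) \left(11 + p{\left(-1 \right)}\right) = \left(\left(\left(-13 + 9\right) + 3\right) - 22\right) \left(-16 - 5\right) \left(11 + \left(\frac{7}{2} - -2\right)\right) = \left(\left(-4 + 3\right) - 22\right) \left(- 21 \left(11 + \left(\frac{7}{2} + 2\right)\right)\right) = \left(-1 - 22\right) \left(- 21 \left(11 + \frac{11}{2}\right)\right) = - 23 \left(\left(-21\right) \frac{33}{2}\right) = \left(-23\right) \left(- \frac{693}{2}\right) = \frac{15939}{2}$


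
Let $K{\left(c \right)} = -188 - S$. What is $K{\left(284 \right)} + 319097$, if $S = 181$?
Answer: $318728$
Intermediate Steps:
$K{\left(c \right)} = -369$ ($K{\left(c \right)} = -188 - 181 = -369$)
$K{\left(284 \right)} + 319097 = -369 + 319097 = 318728$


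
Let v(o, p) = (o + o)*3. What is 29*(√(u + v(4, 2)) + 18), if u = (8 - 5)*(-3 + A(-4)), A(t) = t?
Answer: 522 + 29*√3 ≈ 572.23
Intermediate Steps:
u = -21 (u = (8 - 5)*(-3 - 4) = 3*(-7) = -21)
v(o, p) = 6*o (v(o, p) = (2*o)*3 = 6*o)
29*(√(u + v(4, 2)) + 18) = 29*(√(-21 + 6*4) + 18) = 29*(√(-21 + 24) + 18) = 29*(√3 + 18) = 29*(18 + √3) = 522 + 29*√3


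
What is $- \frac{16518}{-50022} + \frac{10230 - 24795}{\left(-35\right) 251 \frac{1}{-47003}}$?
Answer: $- \frac{23295816878}{298941} \approx -77928.0$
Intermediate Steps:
$- \frac{16518}{-50022} + \frac{10230 - 24795}{\left(-35\right) 251 \frac{1}{-47003}} = \left(-16518\right) \left(- \frac{1}{50022}\right) + \frac{10230 - 24795}{\left(-8785\right) \left(- \frac{1}{47003}\right)} = \frac{2753}{8337} - \frac{14565}{\frac{8785}{47003}} = \frac{2753}{8337} - \frac{136919739}{1757} = - \frac{23295816878}{298941}$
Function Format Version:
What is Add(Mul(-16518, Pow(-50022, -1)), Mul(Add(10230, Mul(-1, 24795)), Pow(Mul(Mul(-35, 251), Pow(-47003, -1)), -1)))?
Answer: Rational(-23295816878, 298941) ≈ -77928.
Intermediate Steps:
Add(Mul(-16518, Pow(-50022, -1)), Mul(Add(10230, Mul(-1, 24795)), Pow(Mul(Mul(-35, 251), Pow(-47003, -1)), -1))) = Add(Mul(-16518, Rational(-1, 50022)), Mul(Add(10230, -24795), Pow(Mul(-8785, Rational(-1, 47003)), -1))) = Add(Rational(2753, 8337), Mul(-14565, Pow(Rational(8785, 47003), -1))) = Add(Rational(2753, 8337), Mul(-14565, Rational(47003, 8785))) = Add(Rational(2753, 8337), Rational(-136919739, 1757)) = Rational(-23295816878, 298941)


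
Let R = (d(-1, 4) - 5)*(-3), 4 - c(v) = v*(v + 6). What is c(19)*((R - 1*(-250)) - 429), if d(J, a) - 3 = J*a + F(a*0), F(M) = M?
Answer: 75831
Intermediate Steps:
c(v) = 4 - v*(6 + v) (c(v) = 4 - v*(v + 6) = 4 - v*(6 + v))
d(J, a) = 3 + J*a (d(J, a) = 3 + (J*a + a*0) = 3 + (J*a + 0) = 3 + J*a)
R = 18 (R = ((3 - 1*4) - 5)*(-3) = ((3 - 4) - 5)*(-3) = (-1 - 5)*(-3) = -6*(-3) = 18)
c(19)*((R - 1*(-250)) - 429) = (4 - 1*19² - 6*19)*((18 - 1*(-250)) - 429) = (4 - 1*361 - 114)*((18 + 250) - 429) = (4 - 361 - 114)*(268 - 429) = -471*(-161) = 75831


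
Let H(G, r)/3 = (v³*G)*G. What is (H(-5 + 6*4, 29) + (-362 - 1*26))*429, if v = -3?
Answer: -12710841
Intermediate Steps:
H(G, r) = -81*G² (H(G, r) = 3*(((-3)³*G)*G) = 3*((-27*G)*G) = 3*(-27*G²) = -81*G²)
(H(-5 + 6*4, 29) + (-362 - 1*26))*429 = (-81*(-5 + 6*4)² + (-362 - 1*26))*429 = (-81*(-5 + 24)² + (-362 - 26))*429 = (-81*19² - 388)*429 = (-81*361 - 388)*429 = (-29241 - 388)*429 = -29629*429 = -12710841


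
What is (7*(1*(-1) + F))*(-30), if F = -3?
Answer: 840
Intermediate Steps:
(7*(1*(-1) + F))*(-30) = (7*(1*(-1) - 3))*(-30) = (7*(-1 - 3))*(-30) = (7*(-4))*(-30) = -28*(-30) = 840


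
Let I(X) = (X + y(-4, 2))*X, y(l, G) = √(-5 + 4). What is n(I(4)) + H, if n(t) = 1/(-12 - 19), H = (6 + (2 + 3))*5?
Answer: 1704/31 ≈ 54.968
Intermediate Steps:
y(l, G) = I (y(l, G) = √(-1) = I)
H = 55 (H = (6 + 5)*5 = 11*5 = 55)
I(X) = X*(I + X) (I(X) = (X + I)*X = (I + X)*X = X*(I + X))
n(t) = -1/31 (n(t) = 1/(-31) = -1/31)
n(I(4)) + H = -1/31 + 55 = 1704/31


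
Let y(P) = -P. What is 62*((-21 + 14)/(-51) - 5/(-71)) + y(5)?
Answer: 28519/3621 ≈ 7.8760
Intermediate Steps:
62*((-21 + 14)/(-51) - 5/(-71)) + y(5) = 62*((-21 + 14)/(-51) - 5/(-71)) - 1*5 = 62*(-7*(-1/51) - 5*(-1/71)) - 5 = 62*(7/51 + 5/71) - 5 = 62*(752/3621) - 5 = 46624/3621 - 5 = 28519/3621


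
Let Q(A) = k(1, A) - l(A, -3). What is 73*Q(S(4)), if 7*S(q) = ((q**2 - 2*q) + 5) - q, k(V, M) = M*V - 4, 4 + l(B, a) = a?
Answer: 2190/7 ≈ 312.86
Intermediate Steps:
l(B, a) = -4 + a
k(V, M) = -4 + M*V
S(q) = 5/7 - 3*q/7 + q**2/7 (S(q) = (((q**2 - 2*q) + 5) - q)/7 = ((5 + q**2 - 2*q) - q)/7 = (5 + q**2 - 3*q)/7 = 5/7 - 3*q/7 + q**2/7)
Q(A) = 3 + A (Q(A) = (-4 + A*1) - (-4 - 3) = (-4 + A) - 1*(-7) = (-4 + A) + 7 = 3 + A)
73*Q(S(4)) = 73*(3 + (5/7 - 3/7*4 + (1/7)*4**2)) = 73*(3 + (5/7 - 12/7 + (1/7)*16)) = 73*(3 + (5/7 - 12/7 + 16/7)) = 73*(3 + 9/7) = 73*(30/7) = 2190/7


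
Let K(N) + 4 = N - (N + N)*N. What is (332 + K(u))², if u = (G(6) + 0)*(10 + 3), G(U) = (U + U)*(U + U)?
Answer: 49091995138624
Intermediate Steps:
G(U) = 4*U² (G(U) = (2*U)*(2*U) = 4*U²)
u = 1872 (u = (4*6² + 0)*(10 + 3) = (4*36 + 0)*13 = (144 + 0)*13 = 144*13 = 1872)
K(N) = -4 + N - 2*N² (K(N) = -4 + (N - (N + N)*N) = -4 + (N - 2*N*N) = -4 + (N - 2*N²) = -4 + N - 2*N²)
(332 + K(u))² = (332 + (-4 + 1872 - 2*1872²))² = (332 + (-4 + 1872 - 2*3504384))² = (332 + (-4 + 1872 - 7008768))² = (332 - 7006900)² = (-7006568)² = 49091995138624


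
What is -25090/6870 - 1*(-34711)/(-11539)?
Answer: -52797808/7927293 ≈ -6.6603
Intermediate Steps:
-25090/6870 - 1*(-34711)/(-11539) = -25090*1/6870 + 34711*(-1/11539) = -2509/687 - 34711/11539 = -52797808/7927293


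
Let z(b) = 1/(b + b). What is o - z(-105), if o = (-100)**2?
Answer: 2100001/210 ≈ 10000.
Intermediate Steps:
o = 10000
z(b) = 1/(2*b)
o - z(-105) = 10000 - 1/(2*(-105)) = 10000 - (-1)/(2*105) = 10000 - 1*(-1/210) = 10000 + 1/210 = 2100001/210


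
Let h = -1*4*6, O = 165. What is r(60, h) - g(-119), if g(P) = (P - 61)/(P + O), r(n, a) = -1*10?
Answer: -140/23 ≈ -6.0870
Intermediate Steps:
h = -24 (h = -4*6 = -24)
r(n, a) = -10
g(P) = (-61 + P)/(165 + P) (g(P) = (P - 61)/(P + 165) = (-61 + P)/(165 + P))
r(60, h) - g(-119) = -10 - (-61 - 119)/(165 - 119) = -10 - (-180)/46 = -10 - 1*(-90/23) = -10 + 90/23 = -140/23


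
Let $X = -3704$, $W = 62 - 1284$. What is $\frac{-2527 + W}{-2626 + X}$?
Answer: $\frac{3749}{6330} \approx 0.59226$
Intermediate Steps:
$W = -1222$
$\frac{-2527 + W}{-2626 + X} = \frac{-2527 - 1222}{-2626 - 3704} = - \frac{3749}{-6330} = \left(-3749\right) \left(- \frac{1}{6330}\right) = \frac{3749}{6330}$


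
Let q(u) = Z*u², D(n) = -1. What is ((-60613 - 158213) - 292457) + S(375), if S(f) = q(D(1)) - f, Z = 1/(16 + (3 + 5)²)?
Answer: -40932639/80 ≈ -5.1166e+5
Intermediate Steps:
Z = 1/80 (Z = 1/(16 + 8²) = 1/(16 + 64) = 1/80 ≈ 0.012500)
q(u) = u²/80
S(f) = 1/80 - f (S(f) = (1/80)*(-1)² - f = (1/80)*1 - f = 1/80 - f)
((-60613 - 158213) - 292457) + S(375) = ((-60613 - 158213) - 292457) + (1/80 - 1*375) = (-218826 - 292457) + (1/80 - 375) = -511283 - 29999/80 = -40932639/80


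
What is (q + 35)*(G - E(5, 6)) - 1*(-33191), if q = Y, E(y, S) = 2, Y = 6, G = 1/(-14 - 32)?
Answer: 1522973/46 ≈ 33108.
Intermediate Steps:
G = -1/46 (G = 1/(-46) = -1/46 ≈ -0.021739)
q = 6
(q + 35)*(G - E(5, 6)) - 1*(-33191) = (6 + 35)*(-1/46 - 1*2) - 1*(-33191) = 41*(-1/46 - 2) + 33191 = 41*(-93/46) + 33191 = -3813/46 + 33191 = 1522973/46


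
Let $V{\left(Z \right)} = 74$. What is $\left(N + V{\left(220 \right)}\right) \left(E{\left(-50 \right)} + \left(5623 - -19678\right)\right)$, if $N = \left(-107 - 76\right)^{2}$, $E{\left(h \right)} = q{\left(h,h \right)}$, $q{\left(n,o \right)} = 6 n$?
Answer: $839108563$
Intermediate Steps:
$E{\left(h \right)} = 6 h$
$N = 33489$ ($N = \left(-183\right)^{2} = 33489$)
$\left(N + V{\left(220 \right)}\right) \left(E{\left(-50 \right)} + \left(5623 - -19678\right)\right) = \left(33489 + 74\right) \left(6 \left(-50\right) + \left(5623 - -19678\right)\right) = 33563 \left(-300 + \left(5623 + 19678\right)\right) = 33563 \left(-300 + 25301\right) = 33563 \cdot 25001 = 839108563$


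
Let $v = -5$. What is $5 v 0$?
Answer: $0$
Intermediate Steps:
$5 v 0 = 5 \left(-5\right) 0 = \left(-25\right) 0 = 0$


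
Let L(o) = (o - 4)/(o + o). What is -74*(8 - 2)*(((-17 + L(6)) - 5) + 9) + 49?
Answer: 5747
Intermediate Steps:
L(o) = (-4 + o)/(2*o) (L(o) = (-4 + o)/((2*o)) = (-4 + o)*(1/(2*o)) = (-4 + o)/(2*o))
-74*(8 - 2)*(((-17 + L(6)) - 5) + 9) + 49 = -74*(8 - 2)*(((-17 + (½)*(-4 + 6)/6) - 5) + 9) + 49 = -444*(((-17 + (½)*(⅙)*2) - 5) + 9) + 49 = -444*(((-17 + ⅙) - 5) + 9) + 49 = -444*((-101/6 - 5) + 9) + 49 = -444*(-131/6 + 9) + 49 = -444*(-77)/6 + 49 = -74*(-77) + 49 = 5698 + 49 = 5747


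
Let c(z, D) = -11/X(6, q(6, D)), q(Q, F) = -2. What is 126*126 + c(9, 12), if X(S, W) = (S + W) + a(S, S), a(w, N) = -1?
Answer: 47617/3 ≈ 15872.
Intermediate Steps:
X(S, W) = -1 + S + W (X(S, W) = (S + W) - 1 = -1 + S + W)
c(z, D) = -11/3 (c(z, D) = -11/(-1 + 6 - 2) = -11/3)
126*126 + c(9, 12) = 126*126 - 11/3 = 15876 - 11/3 = 47617/3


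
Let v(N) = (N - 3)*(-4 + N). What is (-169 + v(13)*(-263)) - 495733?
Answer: -519572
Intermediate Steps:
v(N) = (-4 + N)*(-3 + N) (v(N) = (-3 + N)*(-4 + N) = (-4 + N)*(-3 + N))
(-169 + v(13)*(-263)) - 495733 = (-169 + (12 + 13**2 - 7*13)*(-263)) - 495733 = (-169 + (12 + 169 - 91)*(-263)) - 495733 = (-169 + 90*(-263)) - 495733 = (-169 - 23670) - 495733 = -23839 - 495733 = -519572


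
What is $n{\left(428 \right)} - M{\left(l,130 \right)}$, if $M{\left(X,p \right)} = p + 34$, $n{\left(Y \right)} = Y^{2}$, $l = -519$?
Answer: $183020$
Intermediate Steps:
$M{\left(X,p \right)} = 34 + p$
$n{\left(428 \right)} - M{\left(l,130 \right)} = 428^{2} - \left(34 + 130\right) = 183184 - 164 = 183020$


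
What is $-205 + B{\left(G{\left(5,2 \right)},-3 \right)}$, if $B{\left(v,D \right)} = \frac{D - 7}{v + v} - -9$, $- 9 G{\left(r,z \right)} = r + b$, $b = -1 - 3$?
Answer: $-151$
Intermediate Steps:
$b = -4$
$G{\left(r,z \right)} = \frac{4}{9} - \frac{r}{9}$ ($G{\left(r,z \right)} = - \frac{r - 4}{9} = - \frac{-4 + r}{9} = \frac{4}{9} - \frac{r}{9}$)
$B{\left(v,D \right)} = 9 + \frac{-7 + D}{2 v}$ ($B{\left(v,D \right)} = \frac{-7 + D}{2 v} + 9 = 9 + \frac{-7 + D}{2 v}$)
$-205 + B{\left(G{\left(5,2 \right)},-3 \right)} = -205 + \frac{-7 - 3 + 18 \left(\frac{4}{9} - \frac{5}{9}\right)}{2 \left(\frac{4}{9} - \frac{5}{9}\right)} = -205 + \frac{-7 - 3 + 18 \left(- \frac{1}{9}\right)}{2 \left(- \frac{1}{9}\right)} = -205 + \frac{1}{2} \left(-9\right) \left(-7 - 3 - 2\right) = -205 + \frac{1}{2} \left(-9\right) \left(-12\right) = -205 + 54 = -151$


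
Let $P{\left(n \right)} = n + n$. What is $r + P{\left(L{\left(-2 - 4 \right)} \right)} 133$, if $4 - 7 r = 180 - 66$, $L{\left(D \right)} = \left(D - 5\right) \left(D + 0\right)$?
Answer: $\frac{122782}{7} \approx 17540.0$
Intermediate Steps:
$L{\left(D \right)} = D \left(-5 + D\right)$ ($L{\left(D \right)} = \left(-5 + D\right) D = D \left(-5 + D\right)$)
$r = - \frac{110}{7}$ ($r = \frac{4}{7} - \frac{180 - 66}{7} = \frac{4}{7} - \frac{114}{7} = - \frac{110}{7} \approx -15.714$)
$P{\left(n \right)} = 2 n$
$r + P{\left(L{\left(-2 - 4 \right)} \right)} 133 = - \frac{110}{7} + 2 \left(-2 - 4\right) \left(-5 - 6\right) 133 = - \frac{110}{7} + 2 \left(- 6 \left(-5 - 6\right)\right) 133 = - \frac{110}{7} + 2 \left(\left(-6\right) \left(-11\right)\right) 133 = - \frac{110}{7} + 2 \cdot 66 \cdot 133 = - \frac{110}{7} + 132 \cdot 133 = - \frac{110}{7} + 17556 = \frac{122782}{7}$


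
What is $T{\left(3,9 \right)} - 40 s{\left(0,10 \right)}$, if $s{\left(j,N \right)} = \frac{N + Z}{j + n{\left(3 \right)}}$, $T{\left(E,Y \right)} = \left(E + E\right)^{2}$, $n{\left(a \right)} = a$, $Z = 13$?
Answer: $- \frac{812}{3} \approx -270.67$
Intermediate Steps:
$T{\left(E,Y \right)} = 4 E^{2}$ ($T{\left(E,Y \right)} = \left(2 E\right)^{2} = 4 E^{2}$)
$s{\left(j,N \right)} = \frac{13 + N}{3 + j}$ ($s{\left(j,N \right)} = \frac{N + 13}{j + 3} = \frac{13 + N}{3 + j}$)
$T{\left(3,9 \right)} - 40 s{\left(0,10 \right)} = 4 \cdot 3^{2} - 40 \frac{13 + 10}{3 + 0} = 4 \cdot 9 - 40 \cdot \frac{1}{3} \cdot 23 = 36 - 40 \cdot \frac{1}{3} \cdot 23 = 36 - \frac{920}{3} = - \frac{812}{3}$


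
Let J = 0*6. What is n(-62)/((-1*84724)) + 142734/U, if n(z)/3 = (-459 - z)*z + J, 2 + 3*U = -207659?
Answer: -25806544905/8796935282 ≈ -2.9336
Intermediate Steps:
U = -207661/3 (U = -2/3 + (1/3)*(-207659) = -2/3 - 207659/3 = -207661/3 ≈ -69220.)
J = 0
n(z) = 3*z*(-459 - z) (n(z) = 3*((-459 - z)*z + 0) = 3*(z*(-459 - z) + 0) = 3*(z*(-459 - z)) = 3*z*(-459 - z))
n(-62)/((-1*84724)) + 142734/U = (3*(-62)*(-459 - 1*(-62)))/((-1*84724)) + 142734/(-207661/3) = (3*(-62)*(-459 + 62))/(-84724) + 142734*(-3/207661) = (3*(-62)*(-397))*(-1/84724) - 428202/207661 = 73842*(-1/84724) - 428202/207661 = -36921/42362 - 428202/207661 = -25806544905/8796935282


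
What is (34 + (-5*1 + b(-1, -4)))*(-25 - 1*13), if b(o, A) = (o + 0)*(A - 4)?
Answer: -1406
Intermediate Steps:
b(o, A) = o*(-4 + A)
(34 + (-5*1 + b(-1, -4)))*(-25 - 1*13) = (34 + (-5*1 - (-4 - 4)))*(-25 - 1*13) = (34 + (-5 - 1*(-8)))*(-25 - 13) = (34 + (-5 + 8))*(-38) = (34 + 3)*(-38) = 37*(-38) = -1406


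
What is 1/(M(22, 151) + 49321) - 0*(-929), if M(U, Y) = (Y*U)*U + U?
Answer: 1/122427 ≈ 8.1681e-6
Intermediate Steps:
M(U, Y) = U + Y*U² (M(U, Y) = (U*Y)*U + U = Y*U² + U = U + Y*U²)
1/(M(22, 151) + 49321) - 0*(-929) = 1/(22*(1 + 22*151) + 49321) - 0*(-929) = 1/(22*(1 + 3322) + 49321) - 1*0 = 1/(22*3323 + 49321) + 0 = 1/(73106 + 49321) + 0 = 1/122427 + 0 = 1/122427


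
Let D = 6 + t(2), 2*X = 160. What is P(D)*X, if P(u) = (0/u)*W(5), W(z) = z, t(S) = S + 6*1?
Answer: 0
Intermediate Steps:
t(S) = 6 + S (t(S) = S + 6 = 6 + S)
X = 80 (X = (½)*160 = 80)
D = 14 (D = 6 + (6 + 2) = 6 + 8 = 14)
P(u) = 0 (P(u) = (0/u)*5 = 0*5 = 0)
P(D)*X = 0*80 = 0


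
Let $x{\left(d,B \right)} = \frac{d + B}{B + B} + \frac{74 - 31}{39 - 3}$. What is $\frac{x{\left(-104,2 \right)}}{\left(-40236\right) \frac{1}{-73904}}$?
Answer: $- \frac{577375}{12933} \approx -44.644$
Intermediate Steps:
$x{\left(d,B \right)} = \frac{43}{36} + \frac{B + d}{2 B}$ ($x{\left(d,B \right)} = \frac{B + d}{2 B} + \frac{43}{36} = \frac{43}{36} + \frac{B + d}{2 B}$)
$\frac{x{\left(-104,2 \right)}}{\left(-40236\right) \frac{1}{-73904}} = \frac{\frac{61}{36} + \frac{1}{2} \left(-104\right) \frac{1}{2}}{\left(-40236\right) \frac{1}{-73904}} = \frac{\frac{61}{36} + \frac{1}{2} \left(-104\right) \frac{1}{2}}{\left(-40236\right) \left(- \frac{1}{73904}\right)} = \frac{\frac{61}{36} - 26}{\frac{10059}{18476}} = \left(- \frac{875}{36}\right) \frac{18476}{10059} = - \frac{577375}{12933}$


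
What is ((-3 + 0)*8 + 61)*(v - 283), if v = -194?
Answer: -17649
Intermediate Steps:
((-3 + 0)*8 + 61)*(v - 283) = ((-3 + 0)*8 + 61)*(-194 - 283) = (-3*8 + 61)*(-477) = (-24 + 61)*(-477) = 37*(-477) = -17649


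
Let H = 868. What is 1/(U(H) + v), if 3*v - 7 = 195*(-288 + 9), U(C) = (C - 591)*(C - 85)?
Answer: 3/596275 ≈ 5.0312e-6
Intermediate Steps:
U(C) = (-591 + C)*(-85 + C)
v = -54398/3 (v = 7/3 + (195*(-288 + 9))/3 = 7/3 + (195*(-279))/3 = 7/3 + (⅓)*(-54405) = 7/3 - 18135 = -54398/3 ≈ -18133.)
1/(U(H) + v) = 1/((50235 + 868² - 676*868) - 54398/3) = 1/((50235 + 753424 - 586768) - 54398/3) = 1/(216891 - 54398/3) = 1/(596275/3) = 3/596275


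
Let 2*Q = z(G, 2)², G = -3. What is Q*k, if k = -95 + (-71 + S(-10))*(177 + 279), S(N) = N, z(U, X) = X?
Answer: -74062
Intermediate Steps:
Q = 2 (Q = (½)*2² = (½)*4 = 2)
k = -37031 (k = -95 + (-71 - 10)*(177 + 279) = -95 - 81*456 = -95 - 36936 = -37031)
Q*k = 2*(-37031) = -74062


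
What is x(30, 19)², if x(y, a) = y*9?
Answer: 72900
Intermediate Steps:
x(y, a) = 9*y
x(30, 19)² = (9*30)² = 270² = 72900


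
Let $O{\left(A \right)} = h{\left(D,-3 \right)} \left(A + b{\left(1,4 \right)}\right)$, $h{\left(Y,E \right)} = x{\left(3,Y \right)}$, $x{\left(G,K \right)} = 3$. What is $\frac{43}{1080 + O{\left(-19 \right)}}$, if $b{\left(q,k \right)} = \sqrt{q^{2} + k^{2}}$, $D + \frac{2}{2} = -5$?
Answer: $\frac{14663}{348792} - \frac{43 \sqrt{17}}{348792} \approx 0.041531$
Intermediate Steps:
$D = -6$ ($D = -1 - 5 = -6$)
$h{\left(Y,E \right)} = 3$
$b{\left(q,k \right)} = \sqrt{k^{2} + q^{2}}$
$O{\left(A \right)} = 3 A + 3 \sqrt{17}$ ($O{\left(A \right)} = 3 \left(A + \sqrt{4^{2} + 1^{2}}\right) = 3 \left(A + \sqrt{16 + 1}\right) = 3 \left(A + \sqrt{17}\right) = 3 A + 3 \sqrt{17}$)
$\frac{43}{1080 + O{\left(-19 \right)}} = \frac{43}{1080 + \left(3 \left(-19\right) + 3 \sqrt{17}\right)} = \frac{43}{1080 - \left(57 - 3 \sqrt{17}\right)} = \frac{43}{1023 + 3 \sqrt{17}}$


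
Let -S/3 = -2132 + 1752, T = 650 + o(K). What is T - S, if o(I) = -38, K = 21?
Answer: -528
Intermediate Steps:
T = 612 (T = 650 - 38 = 612)
S = 1140 (S = -3*(-2132 + 1752) = -3*(-380) = 1140)
T - S = 612 - 1*1140 = 612 - 1140 = -528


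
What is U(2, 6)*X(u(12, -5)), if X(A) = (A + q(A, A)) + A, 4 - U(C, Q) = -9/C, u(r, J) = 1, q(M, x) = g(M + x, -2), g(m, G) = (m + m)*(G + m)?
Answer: 17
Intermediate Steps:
g(m, G) = 2*m*(G + m) (g(m, G) = (2*m)*(G + m) = 2*m*(G + m))
q(M, x) = 2*(M + x)*(-2 + M + x) (q(M, x) = 2*(M + x)*(-2 + (M + x)) = 2*(M + x)*(-2 + M + x))
U(C, Q) = 4 + 9/C (U(C, Q) = 4 - (-9)/C = 4 + 9/C)
X(A) = 2*A + 4*A*(-2 + 2*A) (X(A) = (A + 2*(A + A)*(-2 + A + A)) + A = (A + 2*(2*A)*(-2 + 2*A)) + A = (A + 4*A*(-2 + 2*A)) + A = 2*A + 4*A*(-2 + 2*A))
U(2, 6)*X(u(12, -5)) = (4 + 9/2)*(2*1*(-3 + 4*1)) = (4 + 9*(1/2))*(2*1*(-3 + 4)) = (4 + 9/2)*(2*1*1) = (17/2)*2 = 17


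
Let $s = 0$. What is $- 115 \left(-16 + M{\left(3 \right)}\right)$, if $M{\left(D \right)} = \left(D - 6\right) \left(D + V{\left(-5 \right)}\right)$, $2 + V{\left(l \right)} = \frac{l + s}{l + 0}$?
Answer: $2530$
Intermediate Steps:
$V{\left(l \right)} = -1$ ($V{\left(l \right)} = -2 + \frac{l + 0}{l + 0} = -2 + \frac{l}{l} = -2 + 1 = -1$)
$M{\left(D \right)} = \left(-1 + D\right) \left(-6 + D\right)$ ($M{\left(D \right)} = \left(D - 6\right) \left(D - 1\right) = \left(-6 + D\right) \left(-1 + D\right) = \left(-1 + D\right) \left(-6 + D\right)$)
$- 115 \left(-16 + M{\left(3 \right)}\right) = - 115 \left(-16 + \left(6 + 3^{2} - 21\right)\right) = - 115 \left(-16 + \left(6 + 9 - 21\right)\right) = - 115 \left(-16 - 6\right) = \left(-115\right) \left(-22\right) = 2530$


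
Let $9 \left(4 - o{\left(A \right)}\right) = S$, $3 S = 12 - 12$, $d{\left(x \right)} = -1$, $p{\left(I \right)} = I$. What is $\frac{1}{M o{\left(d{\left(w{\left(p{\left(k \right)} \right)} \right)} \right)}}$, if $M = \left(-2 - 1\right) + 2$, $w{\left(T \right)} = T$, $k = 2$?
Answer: $- \frac{1}{4} \approx -0.25$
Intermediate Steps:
$S = 0$ ($S = \frac{12 - 12}{3} = \frac{1}{3} \cdot 0 = 0$)
$o{\left(A \right)} = 4$ ($o{\left(A \right)} = 4 - 0 = 4 + 0 = 4$)
$M = -1$ ($M = -3 + 2 = -1$)
$\frac{1}{M o{\left(d{\left(w{\left(p{\left(k \right)} \right)} \right)} \right)}} = \frac{1}{\left(-1\right) 4} = \frac{1}{-4} = - \frac{1}{4}$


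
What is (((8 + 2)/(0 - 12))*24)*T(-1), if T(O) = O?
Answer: 20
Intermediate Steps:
(((8 + 2)/(0 - 12))*24)*T(-1) = (((8 + 2)/(0 - 12))*24)*(-1) = ((10/(-12))*24)*(-1) = ((10*(-1/12))*24)*(-1) = -⅚*24*(-1) = -20*(-1) = 20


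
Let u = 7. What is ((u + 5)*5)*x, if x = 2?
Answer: 120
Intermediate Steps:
((u + 5)*5)*x = ((7 + 5)*5)*2 = (12*5)*2 = 60*2 = 120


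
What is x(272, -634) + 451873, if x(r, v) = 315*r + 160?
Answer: 537713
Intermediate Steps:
x(r, v) = 160 + 315*r
x(272, -634) + 451873 = (160 + 315*272) + 451873 = (160 + 85680) + 451873 = 85840 + 451873 = 537713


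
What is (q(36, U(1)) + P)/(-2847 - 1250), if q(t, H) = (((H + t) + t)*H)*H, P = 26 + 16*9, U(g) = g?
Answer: -243/4097 ≈ -0.059312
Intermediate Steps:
P = 170 (P = 26 + 144 = 170)
q(t, H) = H²*(H + 2*t) (q(t, H) = ((H + 2*t)*H)*H = (H*(H + 2*t))*H = H²*(H + 2*t))
(q(36, U(1)) + P)/(-2847 - 1250) = (1²*(1 + 2*36) + 170)/(-2847 - 1250) = (1*(1 + 72) + 170)/(-4097) = (1*73 + 170)*(-1/4097) = (73 + 170)*(-1/4097) = 243*(-1/4097) = -243/4097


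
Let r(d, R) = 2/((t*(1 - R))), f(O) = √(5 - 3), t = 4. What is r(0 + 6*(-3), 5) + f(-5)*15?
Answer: -⅛ + 15*√2 ≈ 21.088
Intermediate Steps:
f(O) = √2
r(d, R) = 2/(4 - 4*R) (r(d, R) = 2/((4*(1 - R))) = 2/(4 - 4*R))
r(0 + 6*(-3), 5) + f(-5)*15 = -1/(-2 + 2*5) + √2*15 = -1/(-2 + 10) + 15*√2 = -1/8 + 15*√2 = -1*⅛ + 15*√2 = -⅛ + 15*√2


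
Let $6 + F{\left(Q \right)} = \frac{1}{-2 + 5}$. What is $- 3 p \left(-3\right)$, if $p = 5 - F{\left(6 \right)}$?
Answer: $96$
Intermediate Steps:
$F{\left(Q \right)} = - \frac{17}{3}$ ($F{\left(Q \right)} = -6 + \frac{1}{-2 + 5} = -6 + \frac{1}{3} = - \frac{17}{3}$)
$p = \frac{32}{3}$ ($p = 5 - - \frac{17}{3} = 5 + \frac{17}{3} = \frac{32}{3} \approx 10.667$)
$- 3 p \left(-3\right) = \left(-3\right) \frac{32}{3} \left(-3\right) = \left(-32\right) \left(-3\right) = 96$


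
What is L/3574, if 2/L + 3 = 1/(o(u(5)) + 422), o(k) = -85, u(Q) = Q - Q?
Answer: -337/1804870 ≈ -0.00018672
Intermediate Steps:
u(Q) = 0
L = -337/505 (L = 2/(-3 + 1/(-85 + 422)) = 2/(-3 + 1/337) = 2/(-1010/337) = 2*(-337/1010) = -337/505 ≈ -0.66733)
L/3574 = -337/505/3574 = -337/505*1/3574 = -337/1804870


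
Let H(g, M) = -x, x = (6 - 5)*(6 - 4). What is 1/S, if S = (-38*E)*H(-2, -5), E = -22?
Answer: -1/1672 ≈ -0.00059809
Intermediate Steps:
x = 2 (x = 1*2 = 2)
H(g, M) = -2 (H(g, M) = -1*2 = -2)
S = -1672 (S = -38*(-22)*(-2) = 836*(-2) = -1672)
1/S = 1/(-1672) = -1/1672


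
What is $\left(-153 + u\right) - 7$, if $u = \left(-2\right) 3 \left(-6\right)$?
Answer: $-124$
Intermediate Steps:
$u = 36$ ($u = \left(-6\right) \left(-6\right) = 36$)
$\left(-153 + u\right) - 7 = \left(-153 + 36\right) - 7 = -117 - 7 = -124$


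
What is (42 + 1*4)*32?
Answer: 1472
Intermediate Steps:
(42 + 1*4)*32 = (42 + 4)*32 = 46*32 = 1472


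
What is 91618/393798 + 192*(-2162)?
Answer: -81733516687/196899 ≈ -4.1510e+5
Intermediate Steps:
91618/393798 + 192*(-2162) = 91618*(1/393798) - 415104 = 45809/196899 - 415104 = -81733516687/196899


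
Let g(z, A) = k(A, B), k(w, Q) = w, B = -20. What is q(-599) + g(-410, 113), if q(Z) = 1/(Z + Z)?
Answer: 135373/1198 ≈ 113.00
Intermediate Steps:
g(z, A) = A
q(Z) = 1/(2*Z)
q(-599) + g(-410, 113) = (½)/(-599) + 113 = (½)*(-1/599) + 113 = -1/1198 + 113 = 135373/1198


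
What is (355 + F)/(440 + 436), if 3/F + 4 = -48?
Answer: 18457/45552 ≈ 0.40519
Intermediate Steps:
F = -3/52 (F = 3/(-4 - 48) = 3/(-52) = 3*(-1/52) = -3/52 ≈ -0.057692)
(355 + F)/(440 + 436) = (355 - 3/52)/(440 + 436) = (18457/52)/876 = (18457/52)*(1/876) = 18457/45552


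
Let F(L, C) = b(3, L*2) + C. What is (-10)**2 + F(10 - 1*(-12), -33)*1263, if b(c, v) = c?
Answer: -37790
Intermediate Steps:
F(L, C) = 3 + C
(-10)**2 + F(10 - 1*(-12), -33)*1263 = (-10)**2 + (3 - 33)*1263 = 100 - 30*1263 = 100 - 37890 = -37790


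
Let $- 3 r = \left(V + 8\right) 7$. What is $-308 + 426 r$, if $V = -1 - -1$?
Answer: $-8260$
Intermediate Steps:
$V = 0$ ($V = -1 + 1 = 0$)
$r = - \frac{56}{3}$ ($r = - \frac{\left(0 + 8\right) 7}{3} = - \frac{8 \cdot 7}{3} = \left(- \frac{1}{3}\right) 56 = - \frac{56}{3} \approx -18.667$)
$-308 + 426 r = -308 + 426 \left(- \frac{56}{3}\right) = -308 - 7952 = -8260$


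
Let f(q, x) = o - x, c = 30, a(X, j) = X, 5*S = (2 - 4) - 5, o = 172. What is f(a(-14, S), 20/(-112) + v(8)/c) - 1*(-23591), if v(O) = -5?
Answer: 1996121/84 ≈ 23763.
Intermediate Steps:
S = -7/5 (S = ((2 - 4) - 5)/5 = (-2 - 5)/5 = (⅕)*(-7) = -7/5 ≈ -1.4000)
f(q, x) = 172 - x
f(a(-14, S), 20/(-112) + v(8)/c) - 1*(-23591) = (172 - (20/(-112) - 5/30)) - 1*(-23591) = (172 - (20*(-1/112) - 5*1/30)) + 23591 = (172 - (-5/28 - ⅙)) + 23591 = (172 - 1*(-29/84)) + 23591 = (172 + 29/84) + 23591 = 14477/84 + 23591 = 1996121/84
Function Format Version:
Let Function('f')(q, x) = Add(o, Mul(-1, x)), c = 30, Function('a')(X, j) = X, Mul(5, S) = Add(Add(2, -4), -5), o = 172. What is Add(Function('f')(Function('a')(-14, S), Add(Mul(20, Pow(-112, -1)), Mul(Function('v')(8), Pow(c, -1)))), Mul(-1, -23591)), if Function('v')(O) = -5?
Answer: Rational(1996121, 84) ≈ 23763.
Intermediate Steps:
S = Rational(-7, 5) (S = Mul(Rational(1, 5), Add(Add(2, -4), -5)) = Mul(Rational(1, 5), Add(-2, -5)) = Mul(Rational(1, 5), -7) = Rational(-7, 5) ≈ -1.4000)
Function('f')(q, x) = Add(172, Mul(-1, x))
Add(Function('f')(Function('a')(-14, S), Add(Mul(20, Pow(-112, -1)), Mul(Function('v')(8), Pow(c, -1)))), Mul(-1, -23591)) = Add(Add(172, Mul(-1, Add(Mul(20, Pow(-112, -1)), Mul(-5, Pow(30, -1))))), Mul(-1, -23591)) = Add(Add(172, Mul(-1, Add(Mul(20, Rational(-1, 112)), Mul(-5, Rational(1, 30))))), 23591) = Add(Add(172, Mul(-1, Add(Rational(-5, 28), Rational(-1, 6)))), 23591) = Add(Add(172, Mul(-1, Rational(-29, 84))), 23591) = Add(Add(172, Rational(29, 84)), 23591) = Add(Rational(14477, 84), 23591) = Rational(1996121, 84)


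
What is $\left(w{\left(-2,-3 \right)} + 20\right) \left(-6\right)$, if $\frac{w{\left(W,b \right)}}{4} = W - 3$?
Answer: $0$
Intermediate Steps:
$w{\left(W,b \right)} = -12 + 4 W$ ($w{\left(W,b \right)} = 4 \left(W - 3\right) = 4 \left(-3 + W\right) = -12 + 4 W$)
$\left(w{\left(-2,-3 \right)} + 20\right) \left(-6\right) = \left(\left(-12 + 4 \left(-2\right)\right) + 20\right) \left(-6\right) = \left(\left(-12 - 8\right) + 20\right) \left(-6\right) = \left(-20 + 20\right) \left(-6\right) = 0 \left(-6\right) = 0$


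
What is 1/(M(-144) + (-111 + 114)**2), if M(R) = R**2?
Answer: 1/20745 ≈ 4.8204e-5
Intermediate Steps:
1/(M(-144) + (-111 + 114)**2) = 1/((-144)**2 + (-111 + 114)**2) = 1/(20736 + 3**2) = 1/(20736 + 9) = 1/20745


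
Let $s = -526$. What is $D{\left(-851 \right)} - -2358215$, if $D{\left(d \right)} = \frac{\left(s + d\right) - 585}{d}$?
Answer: $\frac{2006842927}{851} \approx 2.3582 \cdot 10^{6}$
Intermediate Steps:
$D{\left(d \right)} = \frac{-1111 + d}{d}$ ($D{\left(d \right)} = \frac{\left(-526 + d\right) - 585}{d} = \frac{-1111 + d}{d}$)
$D{\left(-851 \right)} - -2358215 = \frac{-1111 - 851}{-851} - -2358215 = \left(- \frac{1}{851}\right) \left(-1962\right) + 2358215 = \frac{1962}{851} + 2358215 = \frac{2006842927}{851}$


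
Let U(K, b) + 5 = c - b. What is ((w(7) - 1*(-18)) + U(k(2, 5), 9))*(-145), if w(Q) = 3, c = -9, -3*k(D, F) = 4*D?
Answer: 290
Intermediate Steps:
k(D, F) = -4*D/3
U(K, b) = -14 - b (U(K, b) = -5 + (-9 - b) = -14 - b)
((w(7) - 1*(-18)) + U(k(2, 5), 9))*(-145) = ((3 - 1*(-18)) + (-14 - 1*9))*(-145) = ((3 + 18) + (-14 - 9))*(-145) = (21 - 23)*(-145) = -2*(-145) = 290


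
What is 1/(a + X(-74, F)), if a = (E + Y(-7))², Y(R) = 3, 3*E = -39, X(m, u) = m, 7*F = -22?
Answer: 1/26 ≈ 0.038462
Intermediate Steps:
F = -22/7 (F = (⅐)*(-22) = -22/7 ≈ -3.1429)
E = -13 (E = (⅓)*(-39) = -13)
a = 100 (a = (-13 + 3)² = (-10)² = 100)
1/(a + X(-74, F)) = 1/(100 - 74) = 1/26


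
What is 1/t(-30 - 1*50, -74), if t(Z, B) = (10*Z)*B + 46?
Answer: 1/59246 ≈ 1.6879e-5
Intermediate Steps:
t(Z, B) = 46 + 10*B*Z (t(Z, B) = 10*B*Z + 46 = 46 + 10*B*Z)
1/t(-30 - 1*50, -74) = 1/(46 + 10*(-74)*(-30 - 1*50)) = 1/(46 + 10*(-74)*(-30 - 50)) = 1/(46 + 10*(-74)*(-80)) = 1/(46 + 59200) = 1/59246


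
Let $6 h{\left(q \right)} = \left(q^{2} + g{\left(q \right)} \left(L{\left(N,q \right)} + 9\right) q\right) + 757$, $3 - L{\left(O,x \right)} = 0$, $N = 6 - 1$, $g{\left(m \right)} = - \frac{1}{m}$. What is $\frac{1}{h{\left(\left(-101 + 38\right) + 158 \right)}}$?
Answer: $\frac{3}{4885} \approx 0.00061413$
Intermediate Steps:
$N = 5$
$L{\left(O,x \right)} = 3$ ($L{\left(O,x \right)} = 3 - 0 = 3 + 0 = 3$)
$h{\left(q \right)} = \frac{745}{6} + \frac{q^{2}}{6}$ ($h{\left(q \right)} = \frac{\left(q^{2} + - \frac{1}{q} \left(3 + 9\right) q\right) + 757}{6} = \frac{\left(q^{2} + - \frac{1}{q} 12 q\right) + 757}{6} = \frac{\left(q^{2} + - \frac{12}{q} q\right) + 757}{6} = \frac{\left(q^{2} - 12\right) + 757}{6} = \frac{\left(-12 + q^{2}\right) + 757}{6} = \frac{745 + q^{2}}{6} = \frac{745}{6} + \frac{q^{2}}{6}$)
$\frac{1}{h{\left(\left(-101 + 38\right) + 158 \right)}} = \frac{1}{\frac{745}{6} + \frac{\left(\left(-101 + 38\right) + 158\right)^{2}}{6}} = \frac{1}{\frac{745}{6} + \frac{\left(-63 + 158\right)^{2}}{6}} = \frac{1}{\frac{745}{6} + \frac{95^{2}}{6}} = \frac{1}{\frac{745}{6} + \frac{1}{6} \cdot 9025} = \frac{1}{\frac{745}{6} + \frac{9025}{6}} = \frac{1}{\frac{4885}{3}} = \frac{3}{4885}$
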